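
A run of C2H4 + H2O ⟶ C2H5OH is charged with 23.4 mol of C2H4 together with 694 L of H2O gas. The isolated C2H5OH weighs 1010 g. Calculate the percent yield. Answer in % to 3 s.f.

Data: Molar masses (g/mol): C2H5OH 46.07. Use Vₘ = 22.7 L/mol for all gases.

n(C2H4) = 23.40 mol
n(H2O) = 694.0 / 22.7 = 30.57 mol
n/ν for C2H4 = 23.40/1 = 23.40
n/ν for H2O = 30.57/1 = 30.57
Smallest n/ν is C2H4 → limiting reagent.
theoretical n(C2H5OH) = (1/1) × 23.40 = 23.40 mol → 1078 g
% yield = 1010 / 1078 × 100 = 93.69 %

93.7 %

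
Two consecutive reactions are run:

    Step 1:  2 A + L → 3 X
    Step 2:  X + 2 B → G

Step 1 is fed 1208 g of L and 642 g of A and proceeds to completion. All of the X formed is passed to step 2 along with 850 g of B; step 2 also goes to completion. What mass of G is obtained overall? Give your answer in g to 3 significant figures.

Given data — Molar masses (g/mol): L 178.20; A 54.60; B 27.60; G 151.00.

2330 g

Step 1:
n(L) = 1208 / 178.20 = 6.779 mol
n(A) = 642.0 / 54.60 = 11.76 mol
n/ν for L = 6.779/1 = 6.779
n/ν for A = 11.76/2 = 5.880
Smallest n/ν is A → limiting reagent.
n(X) produced = (3/2) × 11.76 = 17.64 mol
Step 2:
n(X) available = 17.64 mol
n(B) = 850.0 / 27.60 = 30.80 mol
n/ν for X = 17.64/1 = 17.64
n/ν for B = 30.80/2 = 15.40
Smallest n/ν is B → limiting reagent.
n(G) = (1/2) × 30.80 = 15.40 mol
mass = 15.40 × 151.00 = 2325 g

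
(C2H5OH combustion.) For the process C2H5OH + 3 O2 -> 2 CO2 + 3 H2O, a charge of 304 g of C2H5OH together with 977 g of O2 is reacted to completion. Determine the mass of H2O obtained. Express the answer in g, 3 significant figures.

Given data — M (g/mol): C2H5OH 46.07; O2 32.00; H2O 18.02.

n(C2H5OH) = 304.0 / 46.07 = 6.599 mol
n(O2) = 977.0 / 32.00 = 30.53 mol
n/ν for C2H5OH = 6.599/1 = 6.599
n/ν for O2 = 30.53/3 = 10.18
Smallest n/ν is C2H5OH → limiting reagent.
n(H2O) = (3/1) × 6.599 = 19.80 mol
mass = 19.80 × 18.02 = 356.8 g

357 g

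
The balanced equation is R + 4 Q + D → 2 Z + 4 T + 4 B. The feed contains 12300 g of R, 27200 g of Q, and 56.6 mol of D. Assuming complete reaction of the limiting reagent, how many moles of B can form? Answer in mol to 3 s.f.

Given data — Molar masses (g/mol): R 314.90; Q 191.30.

142 mol

n(R) = 12300 / 314.90 = 39.06 mol
n(Q) = 27200 / 191.30 = 142.2 mol
n(D) = 56.60 mol
n/ν for R = 39.06/1 = 39.06
n/ν for Q = 142.2/4 = 35.55
n/ν for D = 56.60/1 = 56.60
Smallest n/ν is Q → limiting reagent.
n(B) = (4/4) × 142.2 = 142.2 mol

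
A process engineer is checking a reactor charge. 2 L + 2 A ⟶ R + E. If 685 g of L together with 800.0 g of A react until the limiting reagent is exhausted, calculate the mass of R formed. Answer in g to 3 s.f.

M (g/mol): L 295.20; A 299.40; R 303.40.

352 g

n(L) = 685.0 / 295.20 = 2.320 mol
n(A) = 800.0 / 299.40 = 2.672 mol
n/ν for L = 2.320/2 = 1.160
n/ν for A = 2.672/2 = 1.336
Smallest n/ν is L → limiting reagent.
n(R) = (1/2) × 2.320 = 1.160 mol
mass = 1.160 × 303.40 = 351.9 g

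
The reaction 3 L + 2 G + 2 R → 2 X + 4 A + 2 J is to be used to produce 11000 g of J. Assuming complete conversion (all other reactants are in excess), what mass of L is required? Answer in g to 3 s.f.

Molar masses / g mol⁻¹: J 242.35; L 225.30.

15300 g

n(J) = 11000 / 242.35 = 45.39 mol
n(L) = (3/2) × 45.39 = 68.09 mol
mass = 68.09 × 225.30 = 15340 g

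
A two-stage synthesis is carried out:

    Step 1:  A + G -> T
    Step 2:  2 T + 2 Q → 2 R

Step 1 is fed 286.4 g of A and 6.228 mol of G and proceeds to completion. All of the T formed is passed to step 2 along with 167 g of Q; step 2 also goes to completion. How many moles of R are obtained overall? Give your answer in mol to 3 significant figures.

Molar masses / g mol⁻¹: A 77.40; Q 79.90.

2.09 mol

Step 1:
n(A) = 286.4 / 77.40 = 3.700 mol
n(G) = 6.228 mol
n/ν for A = 3.700/1 = 3.700
n/ν for G = 6.228/1 = 6.228
Smallest n/ν is A → limiting reagent.
n(T) produced = (1/1) × 3.700 = 3.700 mol
Step 2:
n(T) available = 3.700 mol
n(Q) = 167.0 / 79.90 = 2.090 mol
n/ν for T = 3.700/2 = 1.850
n/ν for Q = 2.090/2 = 1.045
Smallest n/ν is Q → limiting reagent.
n(R) = (2/2) × 2.090 = 2.090 mol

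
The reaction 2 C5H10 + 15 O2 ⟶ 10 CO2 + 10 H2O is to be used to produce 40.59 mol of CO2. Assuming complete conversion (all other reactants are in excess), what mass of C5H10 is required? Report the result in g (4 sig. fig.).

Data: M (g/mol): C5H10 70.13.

n(CO2) = 40.59 mol
n(C5H10) = (2/10) × 40.59 = 8.118 mol
mass = 8.118 × 70.13 = 569.3 g

569.3 g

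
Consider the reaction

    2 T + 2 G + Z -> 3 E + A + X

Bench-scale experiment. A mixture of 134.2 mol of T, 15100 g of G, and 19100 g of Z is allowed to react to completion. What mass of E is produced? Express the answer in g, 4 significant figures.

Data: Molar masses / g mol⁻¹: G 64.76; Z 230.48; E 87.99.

17710 g

n(T) = 134.2 mol
n(G) = 15100 / 64.76 = 233.2 mol
n(Z) = 19100 / 230.48 = 82.87 mol
n/ν for T = 134.2/2 = 67.10
n/ν for G = 233.2/2 = 116.6
n/ν for Z = 82.87/1 = 82.87
Smallest n/ν is T → limiting reagent.
n(E) = (3/2) × 134.2 = 201.3 mol
mass = 201.3 × 87.99 = 17710 g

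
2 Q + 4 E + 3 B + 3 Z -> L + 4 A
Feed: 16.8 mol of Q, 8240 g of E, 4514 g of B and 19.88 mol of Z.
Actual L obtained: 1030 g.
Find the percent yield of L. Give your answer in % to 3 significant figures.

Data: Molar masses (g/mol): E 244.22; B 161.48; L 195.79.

n(Q) = 16.80 mol
n(E) = 8240 / 244.22 = 33.74 mol
n(B) = 4514 / 161.48 = 27.95 mol
n(Z) = 19.88 mol
n/ν for Q = 16.80/2 = 8.400
n/ν for E = 33.74/4 = 8.435
n/ν for B = 27.95/3 = 9.317
n/ν for Z = 19.88/3 = 6.627
Smallest n/ν is Z → limiting reagent.
theoretical n(L) = (1/3) × 19.88 = 6.627 mol → 1298 g
% yield = 1030 / 1298 × 100 = 79.35 %

79.4 %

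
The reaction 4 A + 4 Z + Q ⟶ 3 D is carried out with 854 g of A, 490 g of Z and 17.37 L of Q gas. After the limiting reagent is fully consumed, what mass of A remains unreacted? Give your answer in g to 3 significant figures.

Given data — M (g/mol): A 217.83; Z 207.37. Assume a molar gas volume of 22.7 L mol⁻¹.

339 g

n(A) = 854.0 / 217.83 = 3.920 mol
n(Z) = 490.0 / 207.37 = 2.363 mol
n(Q) = 17.37 / 22.7 = 0.7652 mol
n/ν for A = 3.920/4 = 0.9800
n/ν for Z = 2.363/4 = 0.5908
n/ν for Q = 0.7652/1 = 0.7652
Smallest n/ν is Z → limiting reagent.
A consumed = (4/4) × 2.363 = 2.363 mol
A remaining = 3.920 − 2.363 = 1.557 mol
mass = 1.557 × 217.83 = 339.2 g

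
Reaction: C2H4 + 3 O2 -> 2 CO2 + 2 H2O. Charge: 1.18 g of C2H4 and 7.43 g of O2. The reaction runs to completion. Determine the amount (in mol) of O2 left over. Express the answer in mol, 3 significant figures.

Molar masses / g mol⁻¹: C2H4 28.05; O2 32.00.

0.106 mol

n(C2H4) = 1.180 / 28.05 = 0.04207 mol
n(O2) = 7.430 / 32.00 = 0.2322 mol
n/ν for C2H4 = 0.04207/1 = 0.04207
n/ν for O2 = 0.2322/3 = 0.07740
Smallest n/ν is C2H4 → limiting reagent.
O2 consumed = (3/1) × 0.04207 = 0.1262 mol
O2 remaining = 0.2322 − 0.1262 = 0.1060 mol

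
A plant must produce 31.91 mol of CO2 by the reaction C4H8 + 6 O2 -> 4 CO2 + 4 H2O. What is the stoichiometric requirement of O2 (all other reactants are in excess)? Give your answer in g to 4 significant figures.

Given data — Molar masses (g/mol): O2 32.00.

n(CO2) = 31.91 mol
n(O2) = (6/4) × 31.91 = 47.87 mol
mass = 47.87 × 32.00 = 1532 g

1532 g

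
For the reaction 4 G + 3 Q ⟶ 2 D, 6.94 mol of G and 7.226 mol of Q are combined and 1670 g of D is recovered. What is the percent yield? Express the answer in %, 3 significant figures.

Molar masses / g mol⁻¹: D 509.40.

n(G) = 6.940 mol
n(Q) = 7.226 mol
n/ν for G = 6.940/4 = 1.735
n/ν for Q = 7.226/3 = 2.409
Smallest n/ν is G → limiting reagent.
theoretical n(D) = (2/4) × 6.940 = 3.470 mol → 1768 g
% yield = 1670 / 1768 × 100 = 94.46 %

94.5 %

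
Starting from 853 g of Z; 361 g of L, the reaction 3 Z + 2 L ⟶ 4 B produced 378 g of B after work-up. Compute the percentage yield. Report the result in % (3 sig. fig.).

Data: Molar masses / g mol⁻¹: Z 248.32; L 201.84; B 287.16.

n(Z) = 853.0 / 248.32 = 3.435 mol
n(L) = 361.0 / 201.84 = 1.789 mol
n/ν for Z = 3.435/3 = 1.145
n/ν for L = 1.789/2 = 0.8945
Smallest n/ν is L → limiting reagent.
theoretical n(B) = (4/2) × 1.789 = 3.578 mol → 1027 g
% yield = 378 / 1027 × 100 = 36.81 %

36.8 %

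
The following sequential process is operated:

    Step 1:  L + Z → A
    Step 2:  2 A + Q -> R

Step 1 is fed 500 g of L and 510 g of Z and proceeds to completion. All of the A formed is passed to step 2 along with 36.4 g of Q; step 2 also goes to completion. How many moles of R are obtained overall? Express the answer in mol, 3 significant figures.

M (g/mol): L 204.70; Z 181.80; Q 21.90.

Step 1:
n(L) = 500.0 / 204.70 = 2.443 mol
n(Z) = 510.0 / 181.80 = 2.805 mol
n/ν for L = 2.443/1 = 2.443
n/ν for Z = 2.805/1 = 2.805
Smallest n/ν is L → limiting reagent.
n(A) produced = (1/1) × 2.443 = 2.443 mol
Step 2:
n(A) available = 2.443 mol
n(Q) = 36.40 / 21.90 = 1.662 mol
n/ν for A = 2.443/2 = 1.222
n/ν for Q = 1.662/1 = 1.662
Smallest n/ν is A → limiting reagent.
n(R) = (1/2) × 2.443 = 1.222 mol

1.22 mol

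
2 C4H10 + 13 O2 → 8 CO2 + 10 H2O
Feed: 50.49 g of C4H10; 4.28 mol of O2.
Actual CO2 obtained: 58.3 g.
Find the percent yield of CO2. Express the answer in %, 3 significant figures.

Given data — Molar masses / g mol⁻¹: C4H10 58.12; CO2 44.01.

50.3 %

n(C4H10) = 50.49 / 58.12 = 0.8687 mol
n(O2) = 4.280 mol
n/ν for C4H10 = 0.8687/2 = 0.4344
n/ν for O2 = 4.280/13 = 0.3292
Smallest n/ν is O2 → limiting reagent.
theoretical n(CO2) = (8/13) × 4.280 = 2.634 mol → 115.9 g
% yield = 58.3 / 115.9 × 100 = 50.30 %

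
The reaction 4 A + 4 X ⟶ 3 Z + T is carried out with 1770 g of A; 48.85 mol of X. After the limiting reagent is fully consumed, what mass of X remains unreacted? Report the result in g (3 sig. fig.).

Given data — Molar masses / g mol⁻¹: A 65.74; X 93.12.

n(A) = 1770 / 65.74 = 26.92 mol
n(X) = 48.85 mol
n/ν for A = 26.92/4 = 6.730
n/ν for X = 48.85/4 = 12.21
Smallest n/ν is A → limiting reagent.
X consumed = (4/4) × 26.92 = 26.92 mol
X remaining = 48.85 − 26.92 = 21.93 mol
mass = 21.93 × 93.12 = 2042 g

2040 g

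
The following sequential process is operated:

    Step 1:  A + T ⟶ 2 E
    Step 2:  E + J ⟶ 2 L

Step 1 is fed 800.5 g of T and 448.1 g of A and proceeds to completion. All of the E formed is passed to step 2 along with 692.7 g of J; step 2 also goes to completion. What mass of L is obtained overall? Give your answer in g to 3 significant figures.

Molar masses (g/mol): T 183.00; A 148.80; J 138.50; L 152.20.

1520 g

Step 1:
n(T) = 800.5 / 183.00 = 4.374 mol
n(A) = 448.1 / 148.80 = 3.011 mol
n/ν for T = 4.374/1 = 4.374
n/ν for A = 3.011/1 = 3.011
Smallest n/ν is A → limiting reagent.
n(E) produced = (2/1) × 3.011 = 6.022 mol
Step 2:
n(E) available = 6.022 mol
n(J) = 692.7 / 138.50 = 5.001 mol
n/ν for E = 6.022/1 = 6.022
n/ν for J = 5.001/1 = 5.001
Smallest n/ν is J → limiting reagent.
n(L) = (2/1) × 5.001 = 10.00 mol
mass = 10.00 × 152.20 = 1522 g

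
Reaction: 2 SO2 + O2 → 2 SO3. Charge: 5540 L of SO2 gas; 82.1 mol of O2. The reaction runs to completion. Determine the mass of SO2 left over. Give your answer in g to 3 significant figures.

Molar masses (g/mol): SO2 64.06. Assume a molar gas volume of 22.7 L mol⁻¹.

5120 g

n(SO2) = 5540 / 22.7 = 244.1 mol
n(O2) = 82.10 mol
n/ν for SO2 = 244.1/2 = 122.1
n/ν for O2 = 82.10/1 = 82.10
Smallest n/ν is O2 → limiting reagent.
SO2 consumed = (2/1) × 82.10 = 164.2 mol
SO2 remaining = 244.1 − 164.2 = 79.90 mol
mass = 79.90 × 64.06 = 5118 g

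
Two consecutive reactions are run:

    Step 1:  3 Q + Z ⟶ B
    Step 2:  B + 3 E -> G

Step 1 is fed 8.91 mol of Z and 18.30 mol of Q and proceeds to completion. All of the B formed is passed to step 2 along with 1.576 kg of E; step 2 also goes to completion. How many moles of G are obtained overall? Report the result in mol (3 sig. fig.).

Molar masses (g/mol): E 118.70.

4.43 mol

Step 1:
n(Z) = 8.910 mol
n(Q) = 18.30 mol
n/ν for Z = 8.910/1 = 8.910
n/ν for Q = 18.30/3 = 6.100
Smallest n/ν is Q → limiting reagent.
n(B) produced = (1/3) × 18.30 = 6.100 mol
Step 2:
n(B) available = 6.100 mol
n(E) = 1.576×1000 / 118.70 = 13.28 mol
n/ν for B = 6.100/1 = 6.100
n/ν for E = 13.28/3 = 4.427
Smallest n/ν is E → limiting reagent.
n(G) = (1/3) × 13.28 = 4.427 mol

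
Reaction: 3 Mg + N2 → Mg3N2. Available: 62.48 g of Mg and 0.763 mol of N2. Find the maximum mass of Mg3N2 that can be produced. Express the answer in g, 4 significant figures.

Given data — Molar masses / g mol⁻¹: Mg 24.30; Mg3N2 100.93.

n(Mg) = 62.48 / 24.30 = 2.571 mol
n(N2) = 0.7630 mol
n/ν for Mg = 2.571/3 = 0.8570
n/ν for N2 = 0.7630/1 = 0.7630
Smallest n/ν is N2 → limiting reagent.
n(Mg3N2) = (1/1) × 0.7630 = 0.7630 mol
mass = 0.7630 × 100.93 = 77.01 g

77.01 g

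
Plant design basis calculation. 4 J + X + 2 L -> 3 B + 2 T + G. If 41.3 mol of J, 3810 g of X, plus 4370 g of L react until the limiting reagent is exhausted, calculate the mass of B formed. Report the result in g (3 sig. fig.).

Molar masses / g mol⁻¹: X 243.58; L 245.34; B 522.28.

14000 g

n(J) = 41.30 mol
n(X) = 3810 / 243.58 = 15.64 mol
n(L) = 4370 / 245.34 = 17.81 mol
n/ν for J = 41.30/4 = 10.33
n/ν for X = 15.64/1 = 15.64
n/ν for L = 17.81/2 = 8.905
Smallest n/ν is L → limiting reagent.
n(B) = (3/2) × 17.81 = 26.72 mol
mass = 26.72 × 522.28 = 13960 g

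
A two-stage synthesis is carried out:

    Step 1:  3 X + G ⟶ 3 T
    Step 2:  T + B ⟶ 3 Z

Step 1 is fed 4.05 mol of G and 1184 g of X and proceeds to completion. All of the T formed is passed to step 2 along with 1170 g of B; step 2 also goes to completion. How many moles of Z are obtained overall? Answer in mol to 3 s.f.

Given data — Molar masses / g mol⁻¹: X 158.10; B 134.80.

22.5 mol

Step 1:
n(G) = 4.050 mol
n(X) = 1184 / 158.10 = 7.489 mol
n/ν for G = 4.050/1 = 4.050
n/ν for X = 7.489/3 = 2.496
Smallest n/ν is X → limiting reagent.
n(T) produced = (3/3) × 7.489 = 7.489 mol
Step 2:
n(T) available = 7.489 mol
n(B) = 1170 / 134.80 = 8.680 mol
n/ν for T = 7.489/1 = 7.489
n/ν for B = 8.680/1 = 8.680
Smallest n/ν is T → limiting reagent.
n(Z) = (3/1) × 7.489 = 22.47 mol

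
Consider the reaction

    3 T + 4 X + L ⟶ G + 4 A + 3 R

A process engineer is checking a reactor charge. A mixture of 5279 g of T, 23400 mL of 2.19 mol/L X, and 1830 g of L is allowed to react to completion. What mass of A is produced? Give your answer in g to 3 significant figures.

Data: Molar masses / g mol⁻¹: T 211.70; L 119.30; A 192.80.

6410 g

n(T) = 5279 / 211.70 = 24.94 mol
n(X) = 2.19 × 23400/1000 = 51.25 mol
n(L) = 1830 / 119.30 = 15.34 mol
n/ν for T = 24.94/3 = 8.313
n/ν for X = 51.25/4 = 12.81
n/ν for L = 15.34/1 = 15.34
Smallest n/ν is T → limiting reagent.
n(A) = (4/3) × 24.94 = 33.25 mol
mass = 33.25 × 192.80 = 6411 g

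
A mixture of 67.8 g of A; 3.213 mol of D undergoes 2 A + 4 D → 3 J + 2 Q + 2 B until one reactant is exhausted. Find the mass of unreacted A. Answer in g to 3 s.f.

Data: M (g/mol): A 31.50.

17.2 g

n(A) = 67.80 / 31.50 = 2.152 mol
n(D) = 3.213 mol
n/ν → A: 1.076, D: 0.8033; D is limiting.
A consumed = (2/4) × 3.213 = 1.607 mol
A remaining = 2.152 − 1.607 = 0.5450 mol
mass = 0.5450 × 31.50 = 17.17 g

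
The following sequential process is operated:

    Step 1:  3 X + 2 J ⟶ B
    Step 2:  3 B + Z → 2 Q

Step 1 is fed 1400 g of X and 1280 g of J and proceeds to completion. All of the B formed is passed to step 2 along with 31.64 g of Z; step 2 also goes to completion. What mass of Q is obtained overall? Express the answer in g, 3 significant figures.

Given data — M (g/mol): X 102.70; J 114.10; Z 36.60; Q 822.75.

Step 1:
n(X) = 1400 / 102.70 = 13.63 mol
n(J) = 1280 / 114.10 = 11.22 mol
n/ν → X: 4.543, J: 5.610; X is limiting.
n(B) produced = (1/3) × 13.63 = 4.543 mol
Step 2:
n(B) available = 4.543 mol
n(Z) = 31.64 / 36.60 = 0.8645 mol
n/ν → B: 1.514, Z: 0.8645; Z is limiting.
n(Q) = (2/1) × 0.8645 = 1.729 mol
mass = 1.729 × 822.75 = 1423 g

1420 g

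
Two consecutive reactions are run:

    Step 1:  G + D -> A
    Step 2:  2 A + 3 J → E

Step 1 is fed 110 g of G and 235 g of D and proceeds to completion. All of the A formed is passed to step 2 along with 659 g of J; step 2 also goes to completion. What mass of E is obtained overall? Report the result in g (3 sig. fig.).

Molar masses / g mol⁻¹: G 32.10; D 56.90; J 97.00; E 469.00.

804 g

Step 1:
n(G) = 110.0 / 32.10 = 3.427 mol
n(D) = 235.0 / 56.90 = 4.130 mol
n/ν for G = 3.427/1 = 3.427
n/ν for D = 4.130/1 = 4.130
Smallest n/ν is G → limiting reagent.
n(A) produced = (1/1) × 3.427 = 3.427 mol
Step 2:
n(A) available = 3.427 mol
n(J) = 659.0 / 97.00 = 6.794 mol
n/ν for A = 3.427/2 = 1.714
n/ν for J = 6.794/3 = 2.265
Smallest n/ν is A → limiting reagent.
n(E) = (1/2) × 3.427 = 1.714 mol
mass = 1.714 × 469.00 = 803.9 g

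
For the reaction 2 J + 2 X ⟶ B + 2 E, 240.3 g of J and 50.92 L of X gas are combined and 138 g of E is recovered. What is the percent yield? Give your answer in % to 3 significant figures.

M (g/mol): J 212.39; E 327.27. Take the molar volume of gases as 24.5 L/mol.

37.3 %

n(J) = 240.3 / 212.39 = 1.131 mol
n(X) = 50.92 / 24.5 = 2.078 mol
n/ν for J = 1.131/2 = 0.5655
n/ν for X = 2.078/2 = 1.039
Smallest n/ν is J → limiting reagent.
theoretical n(E) = (2/2) × 1.131 = 1.131 mol → 370.1 g
% yield = 138 / 370.1 × 100 = 37.29 %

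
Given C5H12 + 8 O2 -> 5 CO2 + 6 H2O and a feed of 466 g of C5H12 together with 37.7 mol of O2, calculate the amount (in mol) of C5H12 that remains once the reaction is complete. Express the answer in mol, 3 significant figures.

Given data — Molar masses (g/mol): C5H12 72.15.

1.75 mol

n(C5H12) = 466.0 / 72.15 = 6.459 mol
n(O2) = 37.70 mol
n/ν for C5H12 = 6.459/1 = 6.459
n/ν for O2 = 37.70/8 = 4.713
Smallest n/ν is O2 → limiting reagent.
C5H12 consumed = (1/8) × 37.70 = 4.713 mol
C5H12 remaining = 6.459 − 4.713 = 1.746 mol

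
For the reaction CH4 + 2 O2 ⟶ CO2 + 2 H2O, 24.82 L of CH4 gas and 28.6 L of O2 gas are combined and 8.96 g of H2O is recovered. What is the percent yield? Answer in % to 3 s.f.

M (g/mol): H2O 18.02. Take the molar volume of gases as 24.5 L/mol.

42.6 %

n(CH4) = 24.82 / 24.5 = 1.013 mol
n(O2) = 28.60 / 24.5 = 1.167 mol
n/ν for CH4 = 1.013/1 = 1.013
n/ν for O2 = 1.167/2 = 0.5835
Smallest n/ν is O2 → limiting reagent.
theoretical n(H2O) = (2/2) × 1.167 = 1.167 mol → 21.03 g
% yield = 8.96 / 21.03 × 100 = 42.61 %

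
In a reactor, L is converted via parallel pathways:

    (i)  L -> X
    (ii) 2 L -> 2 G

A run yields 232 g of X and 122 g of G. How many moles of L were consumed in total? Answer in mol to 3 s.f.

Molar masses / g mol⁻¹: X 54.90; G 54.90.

n(X) = 232 / 54.90 = 4.226 mol
n(G) = 122 / 54.90 = 2.222 mol
n(L) via (i) = (1/1)×4.226 = 4.226 mol
n(L) via (ii) = (2/2)×2.222 = 2.222 mol
total n(L) = 4.226 + 2.222 = 6.448 mol

6.45 mol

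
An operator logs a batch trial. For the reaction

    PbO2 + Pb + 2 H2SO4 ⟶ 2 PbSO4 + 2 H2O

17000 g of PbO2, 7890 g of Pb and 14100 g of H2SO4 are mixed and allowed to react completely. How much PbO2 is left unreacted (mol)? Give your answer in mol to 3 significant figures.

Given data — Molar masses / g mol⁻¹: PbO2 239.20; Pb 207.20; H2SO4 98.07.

n(PbO2) = 17000 / 239.20 = 71.07 mol
n(Pb) = 7890 / 207.20 = 38.08 mol
n(H2SO4) = 14100 / 98.07 = 143.8 mol
n/ν for PbO2 = 71.07/1 = 71.07
n/ν for Pb = 38.08/1 = 38.08
n/ν for H2SO4 = 143.8/2 = 71.90
Smallest n/ν is Pb → limiting reagent.
PbO2 consumed = (1/1) × 38.08 = 38.08 mol
PbO2 remaining = 71.07 − 38.08 = 32.99 mol

33.0 mol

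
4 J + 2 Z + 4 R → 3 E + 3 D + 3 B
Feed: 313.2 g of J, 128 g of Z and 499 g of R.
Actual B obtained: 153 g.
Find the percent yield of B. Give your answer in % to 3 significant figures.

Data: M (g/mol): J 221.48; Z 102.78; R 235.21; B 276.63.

n(J) = 313.2 / 221.48 = 1.414 mol
n(Z) = 128.0 / 102.78 = 1.245 mol
n(R) = 499.0 / 235.21 = 2.122 mol
n/ν for J = 1.414/4 = 0.3535
n/ν for Z = 1.245/2 = 0.6225
n/ν for R = 2.122/4 = 0.5305
Smallest n/ν is J → limiting reagent.
theoretical n(B) = (3/4) × 1.414 = 1.061 mol → 293.5 g
% yield = 153 / 293.5 × 100 = 52.13 %

52.1 %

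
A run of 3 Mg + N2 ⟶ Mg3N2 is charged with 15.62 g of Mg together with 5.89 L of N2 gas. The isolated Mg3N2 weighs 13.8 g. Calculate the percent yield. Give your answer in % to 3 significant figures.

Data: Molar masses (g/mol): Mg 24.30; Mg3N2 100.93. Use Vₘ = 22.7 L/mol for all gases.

n(Mg) = 15.62 / 24.30 = 0.6428 mol
n(N2) = 5.890 / 22.7 = 0.2595 mol
n/ν → Mg: 0.2143, N2: 0.2595; Mg is limiting.
theoretical n(Mg3N2) = (1/3) × 0.6428 = 0.2143 mol → 21.63 g
% yield = 13.8 / 21.63 × 100 = 63.80 %

63.8 %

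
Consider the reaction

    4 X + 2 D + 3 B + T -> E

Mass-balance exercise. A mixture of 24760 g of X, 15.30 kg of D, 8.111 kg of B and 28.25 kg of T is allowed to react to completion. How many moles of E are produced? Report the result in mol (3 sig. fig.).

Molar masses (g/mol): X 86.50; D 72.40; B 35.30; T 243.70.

n(X) = 24760 / 86.50 = 286.2 mol
n(D) = 15.30×1000 / 72.40 = 211.3 mol
n(B) = 8.111×1000 / 35.30 = 229.8 mol
n(T) = 28.25×1000 / 243.70 = 115.9 mol
n/ν → X: 71.55, D: 105.7, B: 76.60, T: 115.9; X is limiting.
n(E) = (1/4) × 286.2 = 71.55 mol

71.6 mol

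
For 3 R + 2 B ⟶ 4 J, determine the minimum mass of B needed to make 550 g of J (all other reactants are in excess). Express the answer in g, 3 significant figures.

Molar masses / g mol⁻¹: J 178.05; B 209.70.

324 g

n(J) = 550 / 178.05 = 3.089 mol
n(B) = (2/4) × 3.089 = 1.545 mol
mass = 1.545 × 209.70 = 324.0 g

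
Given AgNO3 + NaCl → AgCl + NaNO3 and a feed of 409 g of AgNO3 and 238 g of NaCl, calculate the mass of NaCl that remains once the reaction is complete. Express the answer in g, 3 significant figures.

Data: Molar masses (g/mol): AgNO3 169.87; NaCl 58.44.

97.3 g

n(AgNO3) = 409.0 / 169.87 = 2.408 mol
n(NaCl) = 238.0 / 58.44 = 4.073 mol
n/ν for AgNO3 = 2.408/1 = 2.408
n/ν for NaCl = 4.073/1 = 4.073
Smallest n/ν is AgNO3 → limiting reagent.
NaCl consumed = (1/1) × 2.408 = 2.408 mol
NaCl remaining = 4.073 − 2.408 = 1.665 mol
mass = 1.665 × 58.44 = 97.30 g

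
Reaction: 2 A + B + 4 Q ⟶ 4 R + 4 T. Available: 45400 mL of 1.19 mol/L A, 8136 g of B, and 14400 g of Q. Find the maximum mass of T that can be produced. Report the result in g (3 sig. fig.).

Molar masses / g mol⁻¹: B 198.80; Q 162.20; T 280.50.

n(A) = 1.19 × 45400/1000 = 54.03 mol
n(B) = 8136 / 198.80 = 40.93 mol
n(Q) = 14400 / 162.20 = 88.78 mol
n/ν for A = 54.03/2 = 27.02
n/ν for B = 40.93/1 = 40.93
n/ν for Q = 88.78/4 = 22.20
Smallest n/ν is Q → limiting reagent.
n(T) = (4/4) × 88.78 = 88.78 mol
mass = 88.78 × 280.50 = 24900 g

24900 g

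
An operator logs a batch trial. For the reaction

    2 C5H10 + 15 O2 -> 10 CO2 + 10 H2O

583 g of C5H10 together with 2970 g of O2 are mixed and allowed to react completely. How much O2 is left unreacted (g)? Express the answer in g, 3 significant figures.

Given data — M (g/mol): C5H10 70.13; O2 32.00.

n(C5H10) = 583.0 / 70.13 = 8.313 mol
n(O2) = 2970 / 32.00 = 92.81 mol
n/ν → C5H10: 4.157, O2: 6.187; C5H10 is limiting.
O2 consumed = (15/2) × 8.313 = 62.35 mol
O2 remaining = 92.81 − 62.35 = 30.46 mol
mass = 30.46 × 32.00 = 974.7 g

975 g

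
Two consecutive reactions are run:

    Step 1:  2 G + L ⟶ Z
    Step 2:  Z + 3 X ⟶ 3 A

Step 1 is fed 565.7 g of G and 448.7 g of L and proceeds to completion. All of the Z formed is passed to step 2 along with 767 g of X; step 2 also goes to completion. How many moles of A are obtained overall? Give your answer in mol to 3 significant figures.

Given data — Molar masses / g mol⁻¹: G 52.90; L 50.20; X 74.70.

10.3 mol

Step 1:
n(G) = 565.7 / 52.90 = 10.69 mol
n(L) = 448.7 / 50.20 = 8.938 mol
n/ν for G = 10.69/2 = 5.345
n/ν for L = 8.938/1 = 8.938
Smallest n/ν is G → limiting reagent.
n(Z) produced = (1/2) × 10.69 = 5.345 mol
Step 2:
n(Z) available = 5.345 mol
n(X) = 767.0 / 74.70 = 10.27 mol
n/ν for Z = 5.345/1 = 5.345
n/ν for X = 10.27/3 = 3.423
Smallest n/ν is X → limiting reagent.
n(A) = (3/3) × 10.27 = 10.27 mol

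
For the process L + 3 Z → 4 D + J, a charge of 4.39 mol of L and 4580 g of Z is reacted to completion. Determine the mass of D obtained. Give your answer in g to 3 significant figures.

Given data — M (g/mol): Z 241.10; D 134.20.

n(L) = 4.390 mol
n(Z) = 4580 / 241.10 = 19.00 mol
n/ν for L = 4.390/1 = 4.390
n/ν for Z = 19.00/3 = 6.333
Smallest n/ν is L → limiting reagent.
n(D) = (4/1) × 4.390 = 17.56 mol
mass = 17.56 × 134.20 = 2357 g

2360 g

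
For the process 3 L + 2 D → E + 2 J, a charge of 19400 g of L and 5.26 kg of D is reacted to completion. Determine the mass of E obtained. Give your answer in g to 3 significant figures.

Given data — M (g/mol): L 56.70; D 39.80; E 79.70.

n(L) = 19400 / 56.70 = 342.2 mol
n(D) = 5.260×1000 / 39.80 = 132.2 mol
n/ν for L = 342.2/3 = 114.1
n/ν for D = 132.2/2 = 66.10
Smallest n/ν is D → limiting reagent.
n(E) = (1/2) × 132.2 = 66.10 mol
mass = 66.10 × 79.70 = 5268 g

5270 g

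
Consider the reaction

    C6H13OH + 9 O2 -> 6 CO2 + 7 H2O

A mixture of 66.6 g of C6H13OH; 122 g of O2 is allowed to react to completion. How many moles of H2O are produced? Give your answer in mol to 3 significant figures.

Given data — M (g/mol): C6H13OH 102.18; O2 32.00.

n(C6H13OH) = 66.60 / 102.18 = 0.6518 mol
n(O2) = 122.0 / 32.00 = 3.813 mol
n/ν for C6H13OH = 0.6518/1 = 0.6518
n/ν for O2 = 3.813/9 = 0.4237
Smallest n/ν is O2 → limiting reagent.
n(H2O) = (7/9) × 3.813 = 2.966 mol

2.97 mol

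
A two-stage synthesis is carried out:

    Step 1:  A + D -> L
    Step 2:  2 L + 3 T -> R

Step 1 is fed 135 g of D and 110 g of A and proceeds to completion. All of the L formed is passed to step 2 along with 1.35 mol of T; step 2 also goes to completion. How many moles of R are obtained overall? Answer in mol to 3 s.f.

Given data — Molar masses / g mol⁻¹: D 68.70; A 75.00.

Step 1:
n(D) = 135.0 / 68.70 = 1.965 mol
n(A) = 110.0 / 75.00 = 1.467 mol
n/ν for D = 1.965/1 = 1.965
n/ν for A = 1.467/1 = 1.467
Smallest n/ν is A → limiting reagent.
n(L) produced = (1/1) × 1.467 = 1.467 mol
Step 2:
n(L) available = 1.467 mol
n(T) = 1.350 mol
n/ν for L = 1.467/2 = 0.7335
n/ν for T = 1.350/3 = 0.4500
Smallest n/ν is T → limiting reagent.
n(R) = (1/3) × 1.350 = 0.4500 mol

0.450 mol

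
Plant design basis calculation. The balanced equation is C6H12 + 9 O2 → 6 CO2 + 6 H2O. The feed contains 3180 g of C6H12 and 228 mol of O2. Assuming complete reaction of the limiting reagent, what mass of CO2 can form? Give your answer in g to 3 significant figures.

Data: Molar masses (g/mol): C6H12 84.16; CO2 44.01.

n(C6H12) = 3180 / 84.16 = 37.79 mol
n(O2) = 228.0 mol
n/ν → C6H12: 37.79, O2: 25.33; O2 is limiting.
n(CO2) = (6/9) × 228.0 = 152.0 mol
mass = 152.0 × 44.01 = 6690 g

6690 g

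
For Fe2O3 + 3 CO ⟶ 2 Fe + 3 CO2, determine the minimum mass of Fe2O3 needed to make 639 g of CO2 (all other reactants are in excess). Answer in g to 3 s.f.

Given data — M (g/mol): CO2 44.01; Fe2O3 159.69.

773 g

n(CO2) = 639 / 44.01 = 14.52 mol
n(Fe2O3) = (1/3) × 14.52 = 4.840 mol
mass = 4.840 × 159.69 = 772.9 g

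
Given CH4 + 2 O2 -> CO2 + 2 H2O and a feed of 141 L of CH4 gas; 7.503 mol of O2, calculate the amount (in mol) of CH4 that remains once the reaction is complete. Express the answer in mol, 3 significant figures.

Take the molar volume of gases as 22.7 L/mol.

2.46 mol

n(CH4) = 141.0 / 22.7 = 6.211 mol
n(O2) = 7.503 mol
n/ν → CH4: 6.211, O2: 3.752; O2 is limiting.
CH4 consumed = (1/2) × 7.503 = 3.752 mol
CH4 remaining = 6.211 − 3.752 = 2.459 mol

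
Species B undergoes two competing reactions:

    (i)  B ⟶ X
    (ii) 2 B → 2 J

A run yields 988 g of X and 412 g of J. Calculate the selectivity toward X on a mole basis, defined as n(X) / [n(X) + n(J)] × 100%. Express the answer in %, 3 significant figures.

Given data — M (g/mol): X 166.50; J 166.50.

70.6 %

n(X) = 988 / 166.50 = 5.934 mol
n(J) = 412 / 166.50 = 2.474 mol
selectivity = 5.934/(5.934+2.474) × 100 = 70.58 %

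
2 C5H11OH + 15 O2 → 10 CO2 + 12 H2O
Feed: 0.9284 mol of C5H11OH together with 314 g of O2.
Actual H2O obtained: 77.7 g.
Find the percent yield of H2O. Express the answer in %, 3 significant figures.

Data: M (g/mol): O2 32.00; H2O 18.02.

77.4 %

n(C5H11OH) = 0.9284 mol
n(O2) = 314.0 / 32.00 = 9.813 mol
n/ν for C5H11OH = 0.9284/2 = 0.4642
n/ν for O2 = 9.813/15 = 0.6542
Smallest n/ν is C5H11OH → limiting reagent.
theoretical n(H2O) = (12/2) × 0.9284 = 5.570 mol → 100.4 g
% yield = 77.7 / 100.4 × 100 = 77.39 %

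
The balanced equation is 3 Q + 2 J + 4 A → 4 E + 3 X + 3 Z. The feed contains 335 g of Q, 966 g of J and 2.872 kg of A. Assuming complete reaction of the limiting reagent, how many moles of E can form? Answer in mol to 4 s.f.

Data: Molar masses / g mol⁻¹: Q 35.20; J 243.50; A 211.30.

7.934 mol

n(Q) = 335.0 / 35.20 = 9.517 mol
n(J) = 966.0 / 243.50 = 3.967 mol
n(A) = 2.872×1000 / 211.30 = 13.59 mol
n/ν → Q: 3.172, J: 1.984, A: 3.398; J is limiting.
n(E) = (4/2) × 3.967 = 7.934 mol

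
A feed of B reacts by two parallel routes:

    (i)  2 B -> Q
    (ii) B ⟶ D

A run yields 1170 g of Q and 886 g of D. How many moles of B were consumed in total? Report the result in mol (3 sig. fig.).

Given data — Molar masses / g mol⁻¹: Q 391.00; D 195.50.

10.5 mol

n(Q) = 1170 / 391.00 = 2.992 mol
n(D) = 886 / 195.50 = 4.532 mol
n(B) via (i) = (2/1)×2.992 = 5.984 mol
n(B) via (ii) = (1/1)×4.532 = 4.532 mol
total n(B) = 5.984 + 4.532 = 10.52 mol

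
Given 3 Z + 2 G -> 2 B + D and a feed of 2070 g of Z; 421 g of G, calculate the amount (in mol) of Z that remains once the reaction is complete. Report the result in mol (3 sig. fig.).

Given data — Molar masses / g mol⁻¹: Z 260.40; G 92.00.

n(Z) = 2070 / 260.40 = 7.949 mol
n(G) = 421.0 / 92.00 = 4.576 mol
n/ν for Z = 7.949/3 = 2.650
n/ν for G = 4.576/2 = 2.288
Smallest n/ν is G → limiting reagent.
Z consumed = (3/2) × 4.576 = 6.864 mol
Z remaining = 7.949 − 6.864 = 1.085 mol

1.09 mol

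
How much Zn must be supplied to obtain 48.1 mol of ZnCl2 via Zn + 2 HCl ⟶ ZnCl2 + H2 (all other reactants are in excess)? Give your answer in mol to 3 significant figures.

n(ZnCl2) = 48.10 mol
n(Zn) = (1/1) × 48.10 = 48.10 mol

48.1 mol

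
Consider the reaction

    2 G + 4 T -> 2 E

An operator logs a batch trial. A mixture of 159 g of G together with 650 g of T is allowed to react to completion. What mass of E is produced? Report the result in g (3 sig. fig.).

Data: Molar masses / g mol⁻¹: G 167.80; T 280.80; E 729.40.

n(G) = 159.0 / 167.80 = 0.9476 mol
n(T) = 650.0 / 280.80 = 2.315 mol
n/ν for G = 0.9476/2 = 0.4738
n/ν for T = 2.315/4 = 0.5788
Smallest n/ν is G → limiting reagent.
n(E) = (2/2) × 0.9476 = 0.9476 mol
mass = 0.9476 × 729.40 = 691.2 g

691 g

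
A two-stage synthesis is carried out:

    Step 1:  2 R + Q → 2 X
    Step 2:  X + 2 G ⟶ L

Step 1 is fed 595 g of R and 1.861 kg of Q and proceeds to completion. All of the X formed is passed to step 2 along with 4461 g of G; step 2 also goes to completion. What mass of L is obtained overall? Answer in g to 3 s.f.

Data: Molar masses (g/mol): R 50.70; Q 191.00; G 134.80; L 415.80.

Step 1:
n(R) = 595.0 / 50.70 = 11.74 mol
n(Q) = 1.861×1000 / 191.00 = 9.743 mol
n/ν for R = 11.74/2 = 5.870
n/ν for Q = 9.743/1 = 9.743
Smallest n/ν is R → limiting reagent.
n(X) produced = (2/2) × 11.74 = 11.74 mol
Step 2:
n(X) available = 11.74 mol
n(G) = 4461 / 134.80 = 33.09 mol
n/ν for X = 11.74/1 = 11.74
n/ν for G = 33.09/2 = 16.55
Smallest n/ν is X → limiting reagent.
n(L) = (1/1) × 11.74 = 11.74 mol
mass = 11.74 × 415.80 = 4881 g

4880 g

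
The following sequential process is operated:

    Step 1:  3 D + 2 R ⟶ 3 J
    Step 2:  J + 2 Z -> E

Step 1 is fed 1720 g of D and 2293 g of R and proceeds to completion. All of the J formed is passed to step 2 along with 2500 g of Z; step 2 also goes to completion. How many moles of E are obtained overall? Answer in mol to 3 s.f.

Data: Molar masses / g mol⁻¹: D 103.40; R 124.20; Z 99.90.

12.5 mol

Step 1:
n(D) = 1720 / 103.40 = 16.63 mol
n(R) = 2293 / 124.20 = 18.46 mol
n/ν for D = 16.63/3 = 5.543
n/ν for R = 18.46/2 = 9.230
Smallest n/ν is D → limiting reagent.
n(J) produced = (3/3) × 16.63 = 16.63 mol
Step 2:
n(J) available = 16.63 mol
n(Z) = 2500 / 99.90 = 25.03 mol
n/ν for J = 16.63/1 = 16.63
n/ν for Z = 25.03/2 = 12.52
Smallest n/ν is Z → limiting reagent.
n(E) = (1/2) × 25.03 = 12.52 mol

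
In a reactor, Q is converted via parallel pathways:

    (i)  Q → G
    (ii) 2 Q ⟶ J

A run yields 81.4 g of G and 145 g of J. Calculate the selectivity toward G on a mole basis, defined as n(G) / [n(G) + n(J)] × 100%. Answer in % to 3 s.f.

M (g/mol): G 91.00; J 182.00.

52.9 %

n(G) = 81.4 / 91.00 = 0.8945 mol
n(J) = 145 / 182.00 = 0.7967 mol
selectivity = 0.8945/(0.8945+0.7967) × 100 = 52.89 %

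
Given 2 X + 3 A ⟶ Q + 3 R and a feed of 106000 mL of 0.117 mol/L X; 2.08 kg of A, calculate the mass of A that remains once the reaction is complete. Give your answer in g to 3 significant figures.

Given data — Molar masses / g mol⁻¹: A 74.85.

n(X) = 0.117 × 106000/1000 = 12.40 mol
n(A) = 2.080×1000 / 74.85 = 27.79 mol
n/ν → X: 6.200, A: 9.263; X is limiting.
A consumed = (3/2) × 12.40 = 18.60 mol
A remaining = 27.79 − 18.60 = 9.190 mol
mass = 9.190 × 74.85 = 687.9 g

688 g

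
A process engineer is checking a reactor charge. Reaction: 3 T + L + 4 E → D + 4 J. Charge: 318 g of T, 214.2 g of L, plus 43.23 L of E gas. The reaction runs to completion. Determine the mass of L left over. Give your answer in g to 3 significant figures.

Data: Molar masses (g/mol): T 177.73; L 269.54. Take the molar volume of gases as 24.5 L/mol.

n(T) = 318.0 / 177.73 = 1.789 mol
n(L) = 214.2 / 269.54 = 0.7947 mol
n(E) = 43.23 / 24.5 = 1.764 mol
n/ν for T = 1.789/3 = 0.5963
n/ν for L = 0.7947/1 = 0.7947
n/ν for E = 1.764/4 = 0.4410
Smallest n/ν is E → limiting reagent.
L consumed = (1/4) × 1.764 = 0.4410 mol
L remaining = 0.7947 − 0.4410 = 0.3537 mol
mass = 0.3537 × 269.54 = 95.34 g

95.3 g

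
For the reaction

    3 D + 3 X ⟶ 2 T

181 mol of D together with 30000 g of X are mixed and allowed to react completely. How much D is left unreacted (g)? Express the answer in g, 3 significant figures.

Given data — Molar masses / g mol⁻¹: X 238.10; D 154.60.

n(D) = 181.0 mol
n(X) = 30000 / 238.10 = 126.0 mol
n/ν for D = 181.0/3 = 60.33
n/ν for X = 126.0/3 = 42.00
Smallest n/ν is X → limiting reagent.
D consumed = (3/3) × 126.0 = 126.0 mol
D remaining = 181.0 − 126.0 = 55.00 mol
mass = 55.00 × 154.60 = 8503 g

8500 g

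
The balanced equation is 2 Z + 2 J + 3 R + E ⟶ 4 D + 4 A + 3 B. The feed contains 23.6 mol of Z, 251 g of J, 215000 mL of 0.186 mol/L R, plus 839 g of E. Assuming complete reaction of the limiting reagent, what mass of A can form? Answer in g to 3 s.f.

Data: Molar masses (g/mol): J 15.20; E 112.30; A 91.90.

n(Z) = 23.60 mol
n(J) = 251.0 / 15.20 = 16.51 mol
n(R) = 0.186 × 215000/1000 = 39.99 mol
n(E) = 839.0 / 112.30 = 7.471 mol
n/ν → Z: 11.80, J: 8.255, R: 13.33, E: 7.471; E is limiting.
n(A) = (4/1) × 7.471 = 29.88 mol
mass = 29.88 × 91.90 = 2746 g

2750 g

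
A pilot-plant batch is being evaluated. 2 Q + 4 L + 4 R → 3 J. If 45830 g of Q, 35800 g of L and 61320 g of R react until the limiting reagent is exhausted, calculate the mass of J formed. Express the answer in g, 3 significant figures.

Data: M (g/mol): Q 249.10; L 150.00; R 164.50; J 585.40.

105000 g

n(Q) = 45830 / 249.10 = 184.0 mol
n(L) = 35800 / 150.00 = 238.7 mol
n(R) = 61320 / 164.50 = 372.8 mol
n/ν for Q = 184.0/2 = 92.00
n/ν for L = 238.7/4 = 59.68
n/ν for R = 372.8/4 = 93.20
Smallest n/ν is L → limiting reagent.
n(J) = (3/4) × 238.7 = 179.0 mol
mass = 179.0 × 585.40 = 104800 g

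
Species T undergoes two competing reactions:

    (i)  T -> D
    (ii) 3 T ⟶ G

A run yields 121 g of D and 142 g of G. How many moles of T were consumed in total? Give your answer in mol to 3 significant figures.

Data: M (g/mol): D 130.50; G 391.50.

2.02 mol

n(D) = 121 / 130.50 = 0.9272 mol
n(G) = 142 / 391.50 = 0.3627 mol
n(T) via (i) = (1/1)×0.9272 = 0.9272 mol
n(T) via (ii) = (3/1)×0.3627 = 1.088 mol
total n(T) = 0.9272 + 1.088 = 2.015 mol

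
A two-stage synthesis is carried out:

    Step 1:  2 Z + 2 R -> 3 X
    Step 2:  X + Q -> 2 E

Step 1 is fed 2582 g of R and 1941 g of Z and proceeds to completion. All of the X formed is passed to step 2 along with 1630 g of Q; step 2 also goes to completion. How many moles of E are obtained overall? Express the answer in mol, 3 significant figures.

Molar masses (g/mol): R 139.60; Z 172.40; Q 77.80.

33.8 mol

Step 1:
n(R) = 2582 / 139.60 = 18.50 mol
n(Z) = 1941 / 172.40 = 11.26 mol
n/ν for R = 18.50/2 = 9.250
n/ν for Z = 11.26/2 = 5.630
Smallest n/ν is Z → limiting reagent.
n(X) produced = (3/2) × 11.26 = 16.89 mol
Step 2:
n(X) available = 16.89 mol
n(Q) = 1630 / 77.80 = 20.95 mol
n/ν for X = 16.89/1 = 16.89
n/ν for Q = 20.95/1 = 20.95
Smallest n/ν is X → limiting reagent.
n(E) = (2/1) × 16.89 = 33.78 mol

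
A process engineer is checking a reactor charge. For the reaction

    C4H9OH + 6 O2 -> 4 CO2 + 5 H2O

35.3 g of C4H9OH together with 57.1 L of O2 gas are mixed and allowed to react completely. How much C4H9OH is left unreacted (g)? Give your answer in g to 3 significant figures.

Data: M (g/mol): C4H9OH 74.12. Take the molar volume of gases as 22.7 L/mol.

n(C4H9OH) = 35.30 / 74.12 = 0.4763 mol
n(O2) = 57.10 / 22.7 = 2.515 mol
n/ν → C4H9OH: 0.4763, O2: 0.4192; O2 is limiting.
C4H9OH consumed = (1/6) × 2.515 = 0.4192 mol
C4H9OH remaining = 0.4763 − 0.4192 = 0.05710 mol
mass = 0.05710 × 74.12 = 4.232 g

4.23 g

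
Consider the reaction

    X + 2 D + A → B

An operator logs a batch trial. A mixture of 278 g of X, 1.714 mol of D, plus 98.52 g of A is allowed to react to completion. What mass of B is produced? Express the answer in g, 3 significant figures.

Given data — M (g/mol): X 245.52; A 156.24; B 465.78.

n(X) = 278.0 / 245.52 = 1.132 mol
n(D) = 1.714 mol
n(A) = 98.52 / 156.24 = 0.6306 mol
n/ν → X: 1.132, D: 0.8570, A: 0.6306; A is limiting.
n(B) = (1/1) × 0.6306 = 0.6306 mol
mass = 0.6306 × 465.78 = 293.7 g

294 g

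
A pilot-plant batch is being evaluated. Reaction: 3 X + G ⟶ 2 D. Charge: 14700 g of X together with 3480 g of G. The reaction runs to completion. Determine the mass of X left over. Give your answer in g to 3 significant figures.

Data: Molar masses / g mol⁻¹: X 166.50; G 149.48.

n(X) = 14700 / 166.50 = 88.29 mol
n(G) = 3480 / 149.48 = 23.28 mol
n/ν → X: 29.43, G: 23.28; G is limiting.
X consumed = (3/1) × 23.28 = 69.84 mol
X remaining = 88.29 − 69.84 = 18.45 mol
mass = 18.45 × 166.50 = 3072 g

3070 g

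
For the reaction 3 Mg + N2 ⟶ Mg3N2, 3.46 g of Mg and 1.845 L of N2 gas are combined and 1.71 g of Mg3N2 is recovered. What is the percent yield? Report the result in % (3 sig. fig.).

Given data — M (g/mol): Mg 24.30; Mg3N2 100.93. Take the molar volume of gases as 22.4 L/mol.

35.7 %

n(Mg) = 3.460 / 24.30 = 0.1424 mol
n(N2) = 1.845 / 22.4 = 0.08237 mol
n/ν for Mg = 0.1424/3 = 0.04747
n/ν for N2 = 0.08237/1 = 0.08237
Smallest n/ν is Mg → limiting reagent.
theoretical n(Mg3N2) = (1/3) × 0.1424 = 0.04747 mol → 4.791 g
% yield = 1.71 / 4.791 × 100 = 35.69 %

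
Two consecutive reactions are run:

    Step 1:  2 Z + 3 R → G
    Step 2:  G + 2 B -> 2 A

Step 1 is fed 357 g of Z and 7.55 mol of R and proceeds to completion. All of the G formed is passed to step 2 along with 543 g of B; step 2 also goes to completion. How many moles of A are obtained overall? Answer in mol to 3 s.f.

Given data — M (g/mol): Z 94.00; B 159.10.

3.41 mol

Step 1:
n(Z) = 357.0 / 94.00 = 3.798 mol
n(R) = 7.550 mol
n/ν for Z = 3.798/2 = 1.899
n/ν for R = 7.550/3 = 2.517
Smallest n/ν is Z → limiting reagent.
n(G) produced = (1/2) × 3.798 = 1.899 mol
Step 2:
n(G) available = 1.899 mol
n(B) = 543.0 / 159.10 = 3.413 mol
n/ν for G = 1.899/1 = 1.899
n/ν for B = 3.413/2 = 1.707
Smallest n/ν is B → limiting reagent.
n(A) = (2/2) × 3.413 = 3.413 mol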